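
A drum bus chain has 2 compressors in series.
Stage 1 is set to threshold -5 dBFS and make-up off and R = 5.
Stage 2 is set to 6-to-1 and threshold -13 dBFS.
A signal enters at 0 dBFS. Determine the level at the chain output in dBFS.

Stage 1: overshoot 5 dB → 5/5 = 1 dB → -4 dBFS.
Stage 2: -4 dBFS is 9 dB over -13 dBFS; at 6:1 that becomes 1.5 dB over, giving -11.5 dBFS.

-11.5 dBFS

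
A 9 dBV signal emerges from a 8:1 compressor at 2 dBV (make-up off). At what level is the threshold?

Gain reduction = 9 − 2 = 7 dB; output overshoot = GR / (R − 1) = 7 / 7 = 1 dB.
Threshold = output − output overshoot = 2 − 1 = 1 dBV.

1 dBV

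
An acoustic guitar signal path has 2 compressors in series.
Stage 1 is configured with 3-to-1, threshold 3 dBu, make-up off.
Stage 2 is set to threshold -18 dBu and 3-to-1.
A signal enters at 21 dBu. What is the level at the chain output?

Stage 1: 21 dBu is 18 dB over 3 dBu; at 3:1 that becomes 6 dB over, giving 9 dBu.
Stage 2: 9 dBu is 27 dB over -18 dBu; at 3:1 that becomes 9 dB over, giving -9 dBu.

-9 dBu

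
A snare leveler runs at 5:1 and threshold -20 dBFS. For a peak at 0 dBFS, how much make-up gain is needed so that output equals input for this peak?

Overshoot 20 dB → 20/5 = 4 dB after compression, so the compressed level is -20 + 4 = -16 dBFS.
Make-up = target − compressed = 0 − (-16) = 16 dB.

16 dB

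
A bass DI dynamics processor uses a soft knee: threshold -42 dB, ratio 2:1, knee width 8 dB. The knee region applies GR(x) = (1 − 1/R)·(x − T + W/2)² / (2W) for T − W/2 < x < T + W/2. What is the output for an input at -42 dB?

x − T + W/2 = -42 − (-42) + 4 = 4.
GR = (1 − 1/2) × 4² / 16 = 0.5 × 16 / 16 = 0.5 dB.
Output = -42 − 0.5 = -42.5 dB.

-42.5 dB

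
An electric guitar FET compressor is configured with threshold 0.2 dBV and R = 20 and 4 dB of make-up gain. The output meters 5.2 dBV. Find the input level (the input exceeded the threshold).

Remove make-up: 5.2 − 4 = 1.2 dBV.
The compressed level sits 1.2 − 0.2 = 1 dB over threshold.
Input overshoot = R × output overshoot = 20 dB → input = 0.2 + 20 = 20.2 dBV.

20.2 dBV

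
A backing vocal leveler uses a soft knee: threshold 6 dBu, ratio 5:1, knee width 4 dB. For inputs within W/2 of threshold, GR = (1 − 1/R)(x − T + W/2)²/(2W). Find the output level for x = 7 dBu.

x − T + W/2 = 7 − 6 + 2 = 3.
GR = (1 − 1/5) × 3² / 8 = 0.8 × 9 / 8 = 0.9 dB.
Output = 7 − 0.9 = 6.1 dBu.

6.1 dBu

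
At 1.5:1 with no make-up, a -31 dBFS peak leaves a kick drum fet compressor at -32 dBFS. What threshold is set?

-34 dBFS

Input is 3 dB above T (since output overshoot × R = input overshoot: (-32 − T)·1.5 = -31 − T gives T = -34 dBFS).
Check: -34 + (-31 − (-34))/1.5 = -34 + 2 = -32 dBFS. ✓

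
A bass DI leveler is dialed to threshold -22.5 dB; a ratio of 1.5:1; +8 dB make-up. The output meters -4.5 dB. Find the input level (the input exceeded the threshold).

-7.5 dB

Remove make-up: -4.5 − 8 = -12.5 dB.
The compressed level sits -12.5 − (-22.5) = 10 dB over threshold.
Input overshoot = R × output overshoot = 15 dB → input = -22.5 + 15 = -7.5 dB.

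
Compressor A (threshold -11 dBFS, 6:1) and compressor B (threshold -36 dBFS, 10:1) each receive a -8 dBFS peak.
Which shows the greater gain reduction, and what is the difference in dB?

B, by 22.7 dB

A: 3 dB over, compressed to 0.5 dB over, so 2.5 dB of GR.
B: 28 dB over, compressed to 2.8 dB over, so 25.2 dB of GR.
B reduces 22.7 dB more.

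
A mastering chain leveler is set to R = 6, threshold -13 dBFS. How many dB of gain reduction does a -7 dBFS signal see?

-7 dBFS exceeds the threshold by 6 dB.
After 6:1 compression the overshoot becomes 6/6 = 1 dB.
GR = overshoot in − overshoot out = 6 − 1 = 5 dB.

5 dB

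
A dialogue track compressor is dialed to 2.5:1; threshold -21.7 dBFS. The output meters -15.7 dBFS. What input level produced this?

The compressed level sits -15.7 − (-21.7) = 6 dB over threshold.
Input overshoot = R × output overshoot = 15 dB → input = -21.7 + 15 = -6.7 dBFS.

-6.7 dBFS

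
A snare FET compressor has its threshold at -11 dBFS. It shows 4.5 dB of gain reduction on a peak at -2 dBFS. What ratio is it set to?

Input overshoot = -2 − (-11) = 9 dB.
Output overshoot = 9 − 4.5 = 4.5 dB.
Ratio = input overshoot / output overshoot = 9 / 4.5 = 2.

2:1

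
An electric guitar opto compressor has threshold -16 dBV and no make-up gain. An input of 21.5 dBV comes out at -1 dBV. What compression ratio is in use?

2.5:1

Input overshoot = 21.5 − (-16) = 37.5 dB; output overshoot = -1 − (-16) = 15 dB.
Ratio = 37.5 / 15 = 2.5.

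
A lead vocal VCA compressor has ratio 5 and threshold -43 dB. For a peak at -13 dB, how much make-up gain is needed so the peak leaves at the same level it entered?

The peak compresses to -43 + 30/5 = -37 dB.
To reach -13 dB requires -13 − (-37) = 24 dB of make-up.

24 dB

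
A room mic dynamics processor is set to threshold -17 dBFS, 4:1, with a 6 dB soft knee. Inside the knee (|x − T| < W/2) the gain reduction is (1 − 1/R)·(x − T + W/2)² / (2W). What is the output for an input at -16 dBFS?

x − T + W/2 = -16 − (-17) + 3 = 4.
GR = (1 − 1/4) × 4² / 12 = 0.75 × 16 / 12 = 1 dB.
Output = -16 − 1 = -17 dBFS.

-17 dBFS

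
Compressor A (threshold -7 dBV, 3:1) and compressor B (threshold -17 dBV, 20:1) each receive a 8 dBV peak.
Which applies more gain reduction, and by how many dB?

A: overshoot 15 dB → output overshoot 5 dB → GR 10 dB.
B: overshoot 25 dB → output overshoot 1.25 dB → GR 23.75 dB.
Difference: 13.75 dB in favour of B.

B, by 13.75 dB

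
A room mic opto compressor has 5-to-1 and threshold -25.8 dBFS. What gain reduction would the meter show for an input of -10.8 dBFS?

The signal is 15 dB above threshold.
A 5:1 ratio leaves 3 dB of that excess.
Gain reduction = 15 − 3 = 12 dB.

12 dB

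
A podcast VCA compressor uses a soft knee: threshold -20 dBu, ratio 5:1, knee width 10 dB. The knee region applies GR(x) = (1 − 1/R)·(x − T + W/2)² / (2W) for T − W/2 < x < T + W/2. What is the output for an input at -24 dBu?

x − T + W/2 = -24 − (-20) + 5 = 1.
GR = (1 − 1/5) × 1² / 20 = 0.8 × 1 / 20 = 0.04 dB.
Output = -24 − 0.04 = -24.04 dBu.

-24.04 dBu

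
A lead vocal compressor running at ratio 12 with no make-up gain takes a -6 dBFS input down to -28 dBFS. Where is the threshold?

Let T be the threshold. Output overshoot = (input overshoot)/R, so -28 − T = (-6 − T)/12.
12·(-28 − T) = -6 − T → 11·T = -336 − (-6) = -330.
T = -330/11 = -30 dBFS.

-30 dBFS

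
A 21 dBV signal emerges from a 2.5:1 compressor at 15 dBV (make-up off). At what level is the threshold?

11 dBV

Input is 10 dB above T (since output overshoot × R = input overshoot: (15 − T)·2.5 = 21 − T gives T = 11 dBV).
Check: 11 + (21 − 11)/2.5 = 11 + 4 = 15 dBV. ✓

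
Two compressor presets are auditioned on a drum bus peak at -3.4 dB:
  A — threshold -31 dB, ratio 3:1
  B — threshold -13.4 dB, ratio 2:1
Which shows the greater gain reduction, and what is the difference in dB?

A, by 13.4 dB

A: GR = 27.6 − 27.6/3 = 18.4 dB.
B: GR = 10 − 10/2 = 5 dB.
A reduces 13.4 dB more.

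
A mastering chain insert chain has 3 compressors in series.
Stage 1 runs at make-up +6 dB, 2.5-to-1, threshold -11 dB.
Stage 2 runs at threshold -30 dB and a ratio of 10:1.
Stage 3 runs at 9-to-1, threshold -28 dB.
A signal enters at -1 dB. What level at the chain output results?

-27.9 dB

Stage 1: -1 dB is 10 dB over -11 dB; at 2.5:1 that becomes 4 dB over, giving -7 dB; +6 dB make-up → -1 dB.
Stage 2: -1 dB is 29 dB over -30 dB; at 10:1 that becomes 2.9 dB over, giving -27.1 dB.
Stage 3: 0.9 dB above -28 dB, reduced 9:1 to 0.1 dB above → -27.9 dB.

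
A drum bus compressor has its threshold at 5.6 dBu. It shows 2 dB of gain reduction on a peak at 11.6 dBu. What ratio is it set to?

Input overshoot = 11.6 − 5.6 = 6 dB.
Output overshoot = 6 − 2 = 4 dB.
Ratio = input overshoot / output overshoot = 6 / 4 = 1.5.

1.5:1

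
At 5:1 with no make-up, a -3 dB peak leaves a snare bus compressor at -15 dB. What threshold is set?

-18 dB

Input is 15 dB above T (since output overshoot × R = input overshoot: (-15 − T)·5 = -3 − T gives T = -18 dB).
Check: -18 + (-3 − (-18))/5 = -18 + 3 = -15 dB. ✓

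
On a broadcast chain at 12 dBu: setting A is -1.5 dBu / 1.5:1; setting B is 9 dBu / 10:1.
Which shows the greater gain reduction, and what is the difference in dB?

A, by 1.8 dB

A: overshoot 13.5 dB → output overshoot 9 dB → GR 4.5 dB.
B: overshoot 3 dB → output overshoot 0.3 dB → GR 2.7 dB.
Difference: 1.8 dB in favour of A.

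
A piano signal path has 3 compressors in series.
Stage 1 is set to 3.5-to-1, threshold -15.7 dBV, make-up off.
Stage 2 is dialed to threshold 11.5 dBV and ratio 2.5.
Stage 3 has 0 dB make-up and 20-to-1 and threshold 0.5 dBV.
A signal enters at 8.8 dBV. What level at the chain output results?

-8.7 dBV

Stage 1: 24.5 dB above -15.7 dBV, reduced 3.5:1 to 7 dB above → -8.7 dBV.
Stage 2: below threshold (-8.7 ≤ 11.5); passes unchanged; output -8.7 dBV.
Stage 3: -8.7 dBV is at or below the 0.5 dBV threshold — no compression; output -8.7 dBV.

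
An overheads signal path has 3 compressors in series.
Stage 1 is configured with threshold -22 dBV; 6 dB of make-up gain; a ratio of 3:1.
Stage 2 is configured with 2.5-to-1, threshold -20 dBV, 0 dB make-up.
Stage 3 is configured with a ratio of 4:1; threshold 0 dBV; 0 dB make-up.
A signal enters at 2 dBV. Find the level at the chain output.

Stage 1: 2 dBV is 24 dB over -22 dBV; at 3:1 that becomes 8 dB over, giving -14 dBV; +6 dB make-up → -8 dBV.
Stage 2: overshoot 12 dB → 12/2.5 = 4.8 dB → -15.2 dBV.
Stage 3: below threshold (-15.2 ≤ 0); passes unchanged; output -15.2 dBV.

-15.2 dBV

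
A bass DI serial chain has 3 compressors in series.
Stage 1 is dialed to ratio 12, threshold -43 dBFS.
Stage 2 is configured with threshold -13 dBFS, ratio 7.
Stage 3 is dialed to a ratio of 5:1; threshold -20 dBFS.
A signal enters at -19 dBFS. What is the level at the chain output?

Stage 1: overshoot 24 dB → 24/12 = 2 dB → -41 dBFS.
Stage 2: below threshold (-41 ≤ -13); passes unchanged; output -41 dBFS.
Stage 3: -41 dBFS ≤ -20 dBFS, so stage 3 doesn't engage; output -41 dBFS.

-41 dBFS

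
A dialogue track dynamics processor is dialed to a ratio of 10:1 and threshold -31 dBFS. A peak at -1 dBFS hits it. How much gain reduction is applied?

27 dB

-1 dBFS exceeds the threshold by 30 dB.
After 10:1 compression the overshoot becomes 30/10 = 3 dB.
GR = overshoot in − overshoot out = 30 − 3 = 27 dB.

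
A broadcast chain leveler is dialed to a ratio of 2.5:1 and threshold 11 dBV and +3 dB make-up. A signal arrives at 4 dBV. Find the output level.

4 dBV is 7 dB below the 11 dBV threshold, so no gain reduction is applied.
Make-up gain adds 3 dB: 4 + 3 = 7 dBV.

7 dBV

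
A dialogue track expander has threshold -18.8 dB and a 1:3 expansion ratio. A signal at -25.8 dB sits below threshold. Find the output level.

The input is 7 dB below the -18.8 dB threshold.
A 1:3 expander multiplies undershoot by 3: 7 × 3 = 21 dB below threshold.
Output = -18.8 − 21 = -39.8 dB.

-39.8 dB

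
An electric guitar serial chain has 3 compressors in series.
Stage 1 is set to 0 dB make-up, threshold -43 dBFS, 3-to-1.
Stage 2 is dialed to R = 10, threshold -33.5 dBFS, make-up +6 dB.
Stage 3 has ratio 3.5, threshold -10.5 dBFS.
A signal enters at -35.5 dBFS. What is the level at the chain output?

-34.5 dBFS

Stage 1: overshoot 7.5 dB → 7.5/3 = 2.5 dB → -40.5 dBFS.
Stage 2: below threshold (-40.5 ≤ -33.5); passes unchanged; make-up brings it to -34.5 dBFS.
Stage 3: -34.5 dBFS ≤ -10.5 dBFS, so stage 3 doesn't engage; output -34.5 dBFS.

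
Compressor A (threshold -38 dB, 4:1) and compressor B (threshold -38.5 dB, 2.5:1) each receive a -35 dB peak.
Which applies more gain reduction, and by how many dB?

A, by 0.15 dB

A: 3 dB over, compressed to 0.75 dB over, so 2.25 dB of GR.
B: 3.5 dB over, compressed to 1.4 dB over, so 2.1 dB of GR.
A reduces 0.15 dB more.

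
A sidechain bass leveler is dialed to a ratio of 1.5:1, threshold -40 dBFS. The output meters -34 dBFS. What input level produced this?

-31 dBFS

The compressed level sits -34 − (-40) = 6 dB over threshold.
Before 1.5:1 compression the overshoot was 6 × 1.5 = 9 dB, so input = -40 + 9 = -31 dBFS.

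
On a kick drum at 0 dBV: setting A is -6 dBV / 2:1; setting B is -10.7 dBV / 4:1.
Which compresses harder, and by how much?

B, by 5.025 dB

A: overshoot 6 dB → output overshoot 3 dB → GR 3 dB.
B: overshoot 10.7 dB → output overshoot 2.675 dB → GR 8.025 dB.
Difference: 5.025 dB in favour of B.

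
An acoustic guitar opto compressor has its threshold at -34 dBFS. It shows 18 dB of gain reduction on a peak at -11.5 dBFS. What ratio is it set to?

5:1

Input overshoot = -11.5 − (-34) = 22.5 dB.
Output overshoot = 22.5 − 18 = 4.5 dB.
Ratio = input overshoot / output overshoot = 22.5 / 4.5 = 5.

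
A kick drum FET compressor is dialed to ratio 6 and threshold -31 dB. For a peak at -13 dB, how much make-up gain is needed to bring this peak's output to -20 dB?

8 dB

The peak compresses to -31 + 18/6 = -28 dB.
To reach -20 dB requires -20 − (-28) = 8 dB of make-up.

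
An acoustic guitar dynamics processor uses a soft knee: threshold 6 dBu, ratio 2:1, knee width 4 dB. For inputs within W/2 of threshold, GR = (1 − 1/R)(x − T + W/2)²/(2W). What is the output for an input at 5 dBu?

x − T + W/2 = 5 − 6 + 2 = 1.
GR = (1 − 1/2) × 1² / 8 = 0.5 × 1 / 8 = 0.0625 dB.
Output = 5 − 0.0625 = 4.9375 dBu.

4.9375 dBu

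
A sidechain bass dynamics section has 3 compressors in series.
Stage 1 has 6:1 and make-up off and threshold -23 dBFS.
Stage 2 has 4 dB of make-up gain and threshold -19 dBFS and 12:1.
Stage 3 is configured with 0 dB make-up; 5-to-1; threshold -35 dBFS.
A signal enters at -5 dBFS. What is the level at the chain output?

-31.2 dBFS

Stage 1: 18 dB above -23 dBFS, reduced 6:1 to 3 dB above → -20 dBFS.
Stage 2: -20 dBFS is at or below the -19 dBFS threshold — no compression; make-up brings it to -16 dBFS.
Stage 3: -16 dBFS is 19 dB over -35 dBFS; at 5:1 that becomes 3.8 dB over, giving -31.2 dBFS.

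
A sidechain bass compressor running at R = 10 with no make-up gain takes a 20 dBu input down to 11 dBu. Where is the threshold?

Input is 10 dB above T (since output overshoot × R = input overshoot: (11 − T)·10 = 20 − T gives T = 10 dBu).
Check: 10 + (20 − 10)/10 = 10 + 1 = 11 dBu. ✓

10 dBu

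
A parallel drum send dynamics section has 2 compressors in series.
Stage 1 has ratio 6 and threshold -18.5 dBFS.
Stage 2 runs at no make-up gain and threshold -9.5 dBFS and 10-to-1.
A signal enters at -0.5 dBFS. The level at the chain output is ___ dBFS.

Stage 1: overshoot 18 dB → 18/6 = 3 dB → -15.5 dBFS.
Stage 2: -15.5 dBFS is at or below the -9.5 dBFS threshold — no compression; output -15.5 dBFS.

-15.5 dBFS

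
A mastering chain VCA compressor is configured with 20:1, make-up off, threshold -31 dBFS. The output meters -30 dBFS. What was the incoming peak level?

The compressed level sits -30 − (-31) = 1 dB over threshold.
Input overshoot = R × output overshoot = 20 dB → input = -31 + 20 = -11 dBFS.

-11 dBFS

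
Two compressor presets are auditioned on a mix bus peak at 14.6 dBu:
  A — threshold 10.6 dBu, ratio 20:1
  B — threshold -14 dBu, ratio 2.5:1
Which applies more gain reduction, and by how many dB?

A: 4 dB over, compressed to 0.2 dB over, so 3.8 dB of GR.
B: 28.6 dB over, compressed to 11.44 dB over, so 17.16 dB of GR.
B reduces 13.36 dB more.

B, by 13.36 dB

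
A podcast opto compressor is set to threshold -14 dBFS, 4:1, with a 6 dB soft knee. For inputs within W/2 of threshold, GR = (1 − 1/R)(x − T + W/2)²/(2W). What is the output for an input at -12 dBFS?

-13.5625 dBFS

x − T + W/2 = -12 − (-14) + 3 = 5.
GR = (1 − 1/4) × 5² / 12 = 0.75 × 25 / 12 = 1.5625 dB.
Output = -12 − 1.5625 = -13.5625 dBFS.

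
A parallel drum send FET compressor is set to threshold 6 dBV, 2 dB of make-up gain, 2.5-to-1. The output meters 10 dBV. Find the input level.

Stripping the +2 dB make-up gives 8 dBV at the gain stage.
That's 2 dB above the 6 dBV threshold.
Before 2.5:1 compression the overshoot was 2 × 2.5 = 5 dB, so input = 6 + 5 = 11 dBV.

11 dBV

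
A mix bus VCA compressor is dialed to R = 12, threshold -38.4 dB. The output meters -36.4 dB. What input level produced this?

The compressed level sits -36.4 − (-38.4) = 2 dB over threshold.
Before 12:1 compression the overshoot was 2 × 12 = 24 dB, so input = -38.4 + 24 = -14.4 dB.

-14.4 dB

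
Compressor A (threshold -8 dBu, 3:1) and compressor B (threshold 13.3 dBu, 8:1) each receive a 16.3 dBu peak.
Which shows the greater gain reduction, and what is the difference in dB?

A, by 13.575 dB

A: GR = 24.3 − 24.3/3 = 16.2 dB.
B: GR = 3 − 3/8 = 2.625 dB.
Difference: 13.575 dB in favour of A.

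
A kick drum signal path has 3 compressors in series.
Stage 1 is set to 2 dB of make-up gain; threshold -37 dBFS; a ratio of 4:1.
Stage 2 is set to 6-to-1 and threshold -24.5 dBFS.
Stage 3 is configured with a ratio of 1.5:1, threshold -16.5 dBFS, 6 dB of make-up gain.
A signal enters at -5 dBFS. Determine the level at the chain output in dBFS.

Stage 1: overshoot 32 dB → 32/4 = 8 dB → -29 dBFS; +2 dB make-up → -27 dBFS.
Stage 2: below threshold (-27 ≤ -24.5); passes unchanged; output -27 dBFS.
Stage 3: -27 dBFS is at or below the -16.5 dBFS threshold — no compression; make-up brings it to -21 dBFS.

-21 dBFS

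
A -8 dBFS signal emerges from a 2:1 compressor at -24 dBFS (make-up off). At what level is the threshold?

-40 dBFS

Gain reduction = -8 − (-24) = 16 dB; output overshoot = GR / (R − 1) = 16 / 1 = 16 dB.
Threshold = output − output overshoot = -24 − 16 = -40 dBFS.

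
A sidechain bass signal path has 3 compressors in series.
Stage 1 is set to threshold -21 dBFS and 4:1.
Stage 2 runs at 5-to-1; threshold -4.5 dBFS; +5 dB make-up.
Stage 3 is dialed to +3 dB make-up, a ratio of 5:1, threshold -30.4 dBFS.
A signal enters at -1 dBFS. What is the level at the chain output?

Stage 1: overshoot 20 dB → 20/4 = 5 dB → -16 dBFS.
Stage 2: -16 dBFS ≤ -4.5 dBFS, so stage 2 doesn't engage; make-up brings it to -11 dBFS.
Stage 3: 19.4 dB above -30.4 dBFS, reduced 5:1 to 3.88 dB above → -26.52 dBFS; +3 dB make-up → -23.52 dBFS.

-23.52 dBFS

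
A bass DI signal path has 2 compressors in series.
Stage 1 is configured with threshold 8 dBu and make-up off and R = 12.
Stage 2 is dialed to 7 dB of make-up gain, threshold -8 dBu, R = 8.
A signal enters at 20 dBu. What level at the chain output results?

Stage 1: overshoot 12 dB → 12/12 = 1 dB → 9 dBu.
Stage 2: 17 dB above -8 dBu, reduced 8:1 to 2.125 dB above → -5.875 dBu; +7 dB make-up → 1.125 dBu.

1.125 dBu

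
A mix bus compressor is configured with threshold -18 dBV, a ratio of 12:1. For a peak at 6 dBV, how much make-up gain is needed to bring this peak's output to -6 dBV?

10 dB

Without make-up, output = threshold + overshoot/12 = -18 + 2 = -16 dBV.
Gap to target: 10 dB.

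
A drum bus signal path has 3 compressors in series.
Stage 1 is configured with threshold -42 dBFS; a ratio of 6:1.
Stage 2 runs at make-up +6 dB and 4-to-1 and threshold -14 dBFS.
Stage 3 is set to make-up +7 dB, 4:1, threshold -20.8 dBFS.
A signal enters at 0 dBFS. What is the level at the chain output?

-22 dBFS

Stage 1: 0 dBFS is 42 dB over -42 dBFS; at 6:1 that becomes 7 dB over, giving -35 dBFS.
Stage 2: below threshold (-35 ≤ -14); passes unchanged; make-up brings it to -29 dBFS.
Stage 3: below threshold (-29 ≤ -20.8); passes unchanged; make-up brings it to -22 dBFS.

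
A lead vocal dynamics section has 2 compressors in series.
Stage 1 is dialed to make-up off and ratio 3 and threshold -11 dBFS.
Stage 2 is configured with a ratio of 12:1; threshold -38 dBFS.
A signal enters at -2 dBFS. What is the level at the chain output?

Stage 1: 9 dB above -11 dBFS, reduced 3:1 to 3 dB above → -8 dBFS.
Stage 2: overshoot 30 dB → 30/12 = 2.5 dB → -35.5 dBFS.

-35.5 dBFS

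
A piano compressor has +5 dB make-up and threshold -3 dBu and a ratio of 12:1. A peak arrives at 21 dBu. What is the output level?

21 dBu sits 24 dB over threshold.
At 12:1 the overshoot is divided by 12, leaving 2 dB above threshold.
Output = -3 + 2 = -1 dBu; make-up adds 5 dB, giving 4 dBu.

4 dBu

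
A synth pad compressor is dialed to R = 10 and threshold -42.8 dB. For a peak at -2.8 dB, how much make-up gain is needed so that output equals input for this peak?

36 dB

Overshoot 40 dB → 40/10 = 4 dB after compression, so the compressed level is -42.8 + 4 = -38.8 dB.
Make-up = target − compressed = -2.8 − (-38.8) = 36 dB.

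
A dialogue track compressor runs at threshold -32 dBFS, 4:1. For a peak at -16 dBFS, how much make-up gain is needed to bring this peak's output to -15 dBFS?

13 dB

The peak compresses to -32 + 16/4 = -28 dBFS.
To reach -15 dBFS requires -15 − (-28) = 13 dB of make-up.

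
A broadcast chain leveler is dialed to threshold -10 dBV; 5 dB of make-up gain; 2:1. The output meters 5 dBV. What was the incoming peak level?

Before make-up, the level was 5 − 5 = 0 dBV.
The compressed level sits 0 − (-10) = 10 dB over threshold.
Before 2:1 compression the overshoot was 10 × 2 = 20 dB, so input = -10 + 20 = 10 dBV.

10 dBV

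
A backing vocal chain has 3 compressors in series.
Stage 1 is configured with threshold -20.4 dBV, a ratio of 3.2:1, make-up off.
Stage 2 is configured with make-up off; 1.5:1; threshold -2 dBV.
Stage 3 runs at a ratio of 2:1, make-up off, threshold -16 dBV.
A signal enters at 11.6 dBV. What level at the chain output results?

-13.2 dBV

Stage 1: 32 dB above -20.4 dBV, reduced 3.2:1 to 10 dB above → -10.4 dBV.
Stage 2: below threshold (-10.4 ≤ -2); passes unchanged; output -10.4 dBV.
Stage 3: 5.6 dB above -16 dBV, reduced 2:1 to 2.8 dB above → -13.2 dBV.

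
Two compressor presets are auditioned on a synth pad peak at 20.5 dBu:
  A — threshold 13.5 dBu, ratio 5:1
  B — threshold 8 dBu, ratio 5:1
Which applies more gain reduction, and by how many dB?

B, by 4.4 dB

A: GR = 7 − 7/5 = 5.6 dB.
B: GR = 12.5 − 12.5/5 = 10 dB.
Difference: 4.4 dB in favour of B.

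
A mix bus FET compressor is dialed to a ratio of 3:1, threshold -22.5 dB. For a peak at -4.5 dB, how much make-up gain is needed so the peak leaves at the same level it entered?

12 dB

The peak compresses to -22.5 + 18/3 = -16.5 dB.
To reach -4.5 dB requires -4.5 − (-16.5) = 12 dB of make-up.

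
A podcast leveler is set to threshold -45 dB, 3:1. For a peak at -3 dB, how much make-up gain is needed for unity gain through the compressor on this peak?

The peak compresses to -45 + 42/3 = -31 dB.
To reach -3 dB requires -3 − (-31) = 28 dB of make-up.

28 dB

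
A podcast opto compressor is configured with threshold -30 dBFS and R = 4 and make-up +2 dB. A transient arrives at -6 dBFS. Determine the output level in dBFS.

-22 dBFS

The input is 24 dB above the -30 dBFS threshold.
The 24 dB excess becomes 6 dB after 4:1 reduction.
Output = -30 + 6 = -24 dBFS; make-up adds 2 dB, giving -22 dBFS.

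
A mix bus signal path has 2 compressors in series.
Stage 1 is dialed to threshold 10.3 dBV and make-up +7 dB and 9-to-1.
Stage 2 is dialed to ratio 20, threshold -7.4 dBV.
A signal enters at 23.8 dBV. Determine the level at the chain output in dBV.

Stage 1: 23.8 dBV is 13.5 dB over 10.3 dBV; at 9:1 that becomes 1.5 dB over, giving 11.8 dBV; +7 dB make-up → 18.8 dBV.
Stage 2: 26.2 dB above -7.4 dBV, reduced 20:1 to 1.31 dB above → -6.09 dBV.

-6.09 dBV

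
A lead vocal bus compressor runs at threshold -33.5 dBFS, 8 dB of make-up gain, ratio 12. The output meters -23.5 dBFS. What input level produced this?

Remove make-up: -23.5 − 8 = -31.5 dBFS.
The compressed level sits -31.5 − (-33.5) = 2 dB over threshold.
Undo the ratio: input overshoot = 2 × 12 = 24 dB, giving input = -9.5 dBFS.

-9.5 dBFS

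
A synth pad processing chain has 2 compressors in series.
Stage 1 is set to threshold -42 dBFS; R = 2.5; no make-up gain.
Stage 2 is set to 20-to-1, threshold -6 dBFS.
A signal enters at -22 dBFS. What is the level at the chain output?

-34 dBFS

Stage 1: -22 dBFS is 20 dB over -42 dBFS; at 2.5:1 that becomes 8 dB over, giving -34 dBFS.
Stage 2: below threshold (-34 ≤ -6); passes unchanged; output -34 dBFS.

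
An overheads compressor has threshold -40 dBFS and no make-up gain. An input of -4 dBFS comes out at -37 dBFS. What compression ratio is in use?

12:1

Input overshoot = -4 − (-40) = 36 dB; output overshoot = -37 − (-40) = 3 dB.
Ratio = 36 / 3 = 12.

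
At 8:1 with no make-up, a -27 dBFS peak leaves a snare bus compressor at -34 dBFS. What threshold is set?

-35 dBFS

Input is 8 dB above T (since output overshoot × R = input overshoot: (-34 − T)·8 = -27 − T gives T = -35 dBFS).
Check: -35 + (-27 − (-35))/8 = -35 + 1 = -34 dBFS. ✓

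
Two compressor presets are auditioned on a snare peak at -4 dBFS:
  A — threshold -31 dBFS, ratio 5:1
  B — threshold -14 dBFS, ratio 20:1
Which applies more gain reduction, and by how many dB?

A, by 12.1 dB

A: overshoot 27 dB → output overshoot 5.4 dB → GR 21.6 dB.
B: overshoot 10 dB → output overshoot 0.5 dB → GR 9.5 dB.
Difference: 12.1 dB in favour of A.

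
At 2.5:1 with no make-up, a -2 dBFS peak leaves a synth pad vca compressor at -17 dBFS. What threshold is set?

-27 dBFS

Let T be the threshold. Output overshoot = (input overshoot)/R, so -17 − T = (-2 − T)/2.5.
2.5·(-17 − T) = -2 − T → 1.5·T = -42.5 − (-2) = -40.5.
T = -40.5/1.5 = -27 dBFS.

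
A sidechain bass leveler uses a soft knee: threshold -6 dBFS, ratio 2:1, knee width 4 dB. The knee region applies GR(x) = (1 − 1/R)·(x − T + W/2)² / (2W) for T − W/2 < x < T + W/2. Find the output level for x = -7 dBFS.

x − T + W/2 = -7 − (-6) + 2 = 1.
GR = (1 − 1/2) × 1² / 8 = 0.5 × 1 / 8 = 0.0625 dB.
Output = -7 − 0.0625 = -7.0625 dBFS.

-7.0625 dBFS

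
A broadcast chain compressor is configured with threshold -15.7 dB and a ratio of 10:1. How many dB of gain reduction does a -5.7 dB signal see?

9 dB

The signal is 10 dB above threshold.
After 10:1 compression the overshoot becomes 10/10 = 1 dB.
So the signal is attenuated by 10 − 1 = 9 dB.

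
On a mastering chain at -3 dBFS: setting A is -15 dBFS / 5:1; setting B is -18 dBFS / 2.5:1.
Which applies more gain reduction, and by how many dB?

A, by 0.6 dB

A: overshoot 12 dB → output overshoot 2.4 dB → GR 9.6 dB.
B: overshoot 15 dB → output overshoot 6 dB → GR 9 dB.
Difference: 0.6 dB in favour of A.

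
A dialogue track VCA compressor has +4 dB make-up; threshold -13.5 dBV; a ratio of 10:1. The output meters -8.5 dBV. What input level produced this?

-3.5 dBV

Stripping the +4 dB make-up gives -12.5 dBV at the gain stage.
That's 1 dB above the -13.5 dBV threshold.
Undo the ratio: input overshoot = 1 × 10 = 10 dB, giving input = -3.5 dBV.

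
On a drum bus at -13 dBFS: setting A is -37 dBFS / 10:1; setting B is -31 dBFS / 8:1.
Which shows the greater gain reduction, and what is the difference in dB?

A: 24 dB over, compressed to 2.4 dB over, so 21.6 dB of GR.
B: 18 dB over, compressed to 2.25 dB over, so 15.75 dB of GR.
Difference: 5.85 dB in favour of A.

A, by 5.85 dB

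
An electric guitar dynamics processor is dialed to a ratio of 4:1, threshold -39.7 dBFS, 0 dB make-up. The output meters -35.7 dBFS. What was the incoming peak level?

Post-compression overshoot = -35.7 − (-39.7) = 4 dB.
Input overshoot = R × output overshoot = 16 dB → input = -39.7 + 16 = -23.7 dBFS.

-23.7 dBFS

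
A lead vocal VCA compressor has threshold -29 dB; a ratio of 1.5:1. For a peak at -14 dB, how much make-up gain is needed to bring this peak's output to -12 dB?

7 dB

Overshoot 15 dB → 15/1.5 = 10 dB after compression, so the compressed level is -29 + 10 = -19 dB.
Make-up = target − compressed = -12 − (-19) = 7 dB.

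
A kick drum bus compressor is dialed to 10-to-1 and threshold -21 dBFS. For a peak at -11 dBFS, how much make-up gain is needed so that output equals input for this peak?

The peak compresses to -21 + 10/10 = -20 dBFS.
To reach -11 dBFS requires -11 − (-20) = 9 dB of make-up.

9 dB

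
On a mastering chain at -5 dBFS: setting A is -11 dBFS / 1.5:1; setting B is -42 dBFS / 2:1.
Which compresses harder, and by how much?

B, by 16.5 dB

A: 6 dB over, compressed to 4 dB over, so 2 dB of GR.
B: 37 dB over, compressed to 18.5 dB over, so 18.5 dB of GR.
B applies 16.5 dB more gain reduction.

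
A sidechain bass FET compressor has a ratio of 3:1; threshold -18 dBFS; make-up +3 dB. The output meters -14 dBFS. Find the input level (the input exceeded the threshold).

-15 dBFS

Remove make-up: -14 − 3 = -17 dBFS.
The compressed level sits -17 − (-18) = 1 dB over threshold.
Undo the ratio: input overshoot = 1 × 3 = 3 dB, giving input = -15 dBFS.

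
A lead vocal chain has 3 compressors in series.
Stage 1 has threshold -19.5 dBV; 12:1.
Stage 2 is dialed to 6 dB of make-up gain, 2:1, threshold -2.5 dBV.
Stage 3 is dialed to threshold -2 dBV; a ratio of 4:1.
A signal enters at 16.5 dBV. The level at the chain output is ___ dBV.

Stage 1: overshoot 36 dB → 36/12 = 3 dB → -16.5 dBV.
Stage 2: -16.5 dBV is at or below the -2.5 dBV threshold — no compression; make-up brings it to -10.5 dBV.
Stage 3: -10.5 dBV ≤ -2 dBV, so stage 3 doesn't engage; output -10.5 dBV.

-10.5 dBV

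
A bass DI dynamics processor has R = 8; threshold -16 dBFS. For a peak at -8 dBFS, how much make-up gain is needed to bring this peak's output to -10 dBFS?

The peak compresses to -16 + 8/8 = -15 dBFS.
To reach -10 dBFS requires -10 − (-15) = 5 dB of make-up.

5 dB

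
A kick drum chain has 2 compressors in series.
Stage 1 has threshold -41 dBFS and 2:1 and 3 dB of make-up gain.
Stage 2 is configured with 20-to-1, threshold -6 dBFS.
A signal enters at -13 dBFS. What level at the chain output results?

-24 dBFS

Stage 1: 28 dB above -41 dBFS, reduced 2:1 to 14 dB above → -27 dBFS; +3 dB make-up → -24 dBFS.
Stage 2: below threshold (-24 ≤ -6); passes unchanged; output -24 dBFS.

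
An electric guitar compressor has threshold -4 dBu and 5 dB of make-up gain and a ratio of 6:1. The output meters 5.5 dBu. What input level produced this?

Remove make-up: 5.5 − 5 = 0.5 dBu.
Post-compression overshoot = 0.5 − (-4) = 4.5 dB.
Input overshoot = R × output overshoot = 27 dB → input = -4 + 27 = 23 dBu.

23 dBu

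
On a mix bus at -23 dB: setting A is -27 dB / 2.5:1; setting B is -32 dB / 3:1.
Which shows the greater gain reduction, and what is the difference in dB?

B, by 3.6 dB

A: overshoot 4 dB → output overshoot 1.6 dB → GR 2.4 dB.
B: overshoot 9 dB → output overshoot 3 dB → GR 6 dB.
B applies 3.6 dB more gain reduction.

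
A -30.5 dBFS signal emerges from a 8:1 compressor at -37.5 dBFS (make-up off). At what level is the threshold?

-38.5 dBFS

Gain reduction = -30.5 − (-37.5) = 7 dB; output overshoot = GR / (R − 1) = 7 / 7 = 1 dB.
Threshold = output − output overshoot = -37.5 − 1 = -38.5 dBFS.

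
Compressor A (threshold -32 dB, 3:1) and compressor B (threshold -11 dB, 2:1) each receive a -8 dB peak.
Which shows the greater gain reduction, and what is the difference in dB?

A, by 14.5 dB

A: overshoot 24 dB → output overshoot 8 dB → GR 16 dB.
B: overshoot 3 dB → output overshoot 1.5 dB → GR 1.5 dB.
Difference: 14.5 dB in favour of A.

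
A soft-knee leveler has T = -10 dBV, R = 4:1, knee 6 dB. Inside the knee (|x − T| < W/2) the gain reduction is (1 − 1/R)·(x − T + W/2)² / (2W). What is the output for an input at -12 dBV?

x − T + W/2 = -12 − (-10) + 3 = 1.
GR = (1 − 1/4) × 1² / 12 = 0.75 × 1 / 12 = 0.0625 dB.
Output = -12 − 0.0625 = -12.0625 dBV.

-12.0625 dBV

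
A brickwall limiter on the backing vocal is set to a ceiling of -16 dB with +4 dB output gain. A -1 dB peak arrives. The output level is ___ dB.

The limiter clamps the peak to its -16 dB ceiling.
Output gain then adds 4 dB: -16 + 4 = -12 dB.

-12 dB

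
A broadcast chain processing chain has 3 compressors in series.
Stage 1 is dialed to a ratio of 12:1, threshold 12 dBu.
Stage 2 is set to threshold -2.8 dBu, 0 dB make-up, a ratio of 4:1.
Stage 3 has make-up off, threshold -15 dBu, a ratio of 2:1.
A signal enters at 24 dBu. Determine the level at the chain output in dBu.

Stage 1: 12 dB above 12 dBu, reduced 12:1 to 1 dB above → 13 dBu.
Stage 2: 15.8 dB above -2.8 dBu, reduced 4:1 to 3.95 dB above → 1.15 dBu.
Stage 3: 16.15 dB above -15 dBu, reduced 2:1 to 8.075 dB above → -6.925 dBu.

-6.925 dBu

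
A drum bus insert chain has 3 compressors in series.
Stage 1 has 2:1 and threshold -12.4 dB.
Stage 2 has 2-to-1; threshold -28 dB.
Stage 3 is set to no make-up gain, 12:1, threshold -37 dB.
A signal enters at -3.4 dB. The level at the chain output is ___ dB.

-35.4125 dB

Stage 1: 9 dB above -12.4 dB, reduced 2:1 to 4.5 dB above → -7.9 dB.
Stage 2: overshoot 20.1 dB → 20.1/2 = 10.05 dB → -17.95 dB.
Stage 3: overshoot 19.05 dB → 19.05/12 = 1.5875 dB → -35.4125 dB.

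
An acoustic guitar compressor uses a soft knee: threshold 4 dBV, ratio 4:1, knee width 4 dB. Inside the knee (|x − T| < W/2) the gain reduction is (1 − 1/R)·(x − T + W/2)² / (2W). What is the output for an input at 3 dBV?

2.90625 dBV

x − T + W/2 = 3 − 4 + 2 = 1.
GR = (1 − 1/4) × 1² / 8 = 0.75 × 1 / 8 = 0.09375 dB.
Output = 3 − 0.09375 = 2.90625 dBV.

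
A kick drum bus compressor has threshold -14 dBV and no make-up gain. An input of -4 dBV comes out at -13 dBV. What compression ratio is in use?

Input overshoot = -4 − (-14) = 10 dB; output overshoot = -13 − (-14) = 1 dB.
Ratio = 10 / 1 = 10.

10:1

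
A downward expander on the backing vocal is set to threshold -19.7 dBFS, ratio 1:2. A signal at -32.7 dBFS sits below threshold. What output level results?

-45.7 dBFS

Undershoot = (-19.7) − (-32.7) = 13 dB.
At 1:2, that expands to 26 dB under threshold.
Output = -19.7 − 26 = -45.7 dBFS.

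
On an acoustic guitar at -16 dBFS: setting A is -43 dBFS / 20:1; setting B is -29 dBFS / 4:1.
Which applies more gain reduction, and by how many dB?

A: overshoot 27 dB → output overshoot 1.35 dB → GR 25.65 dB.
B: overshoot 13 dB → output overshoot 3.25 dB → GR 9.75 dB.
A reduces 15.9 dB more.

A, by 15.9 dB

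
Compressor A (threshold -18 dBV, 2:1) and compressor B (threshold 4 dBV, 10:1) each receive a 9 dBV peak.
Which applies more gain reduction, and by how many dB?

A, by 9 dB

A: GR = 27 − 27/2 = 13.5 dB.
B: GR = 5 − 5/10 = 4.5 dB.
Difference: 9 dB in favour of A.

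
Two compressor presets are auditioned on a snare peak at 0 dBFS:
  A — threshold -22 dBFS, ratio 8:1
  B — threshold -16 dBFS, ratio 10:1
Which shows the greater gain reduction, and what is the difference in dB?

A: GR = 22 − 22/8 = 19.25 dB.
B: GR = 16 − 16/10 = 14.4 dB.
Difference: 4.85 dB in favour of A.

A, by 4.85 dB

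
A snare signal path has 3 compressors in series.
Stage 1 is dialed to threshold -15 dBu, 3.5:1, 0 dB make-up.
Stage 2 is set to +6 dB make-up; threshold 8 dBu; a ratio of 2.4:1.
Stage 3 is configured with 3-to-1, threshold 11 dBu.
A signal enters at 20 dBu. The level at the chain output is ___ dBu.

1 dBu

Stage 1: 20 dBu is 35 dB over -15 dBu; at 3.5:1 that becomes 10 dB over, giving -5 dBu.
Stage 2: below threshold (-5 ≤ 8); passes unchanged; make-up brings it to 1 dBu.
Stage 3: 1 dBu ≤ 11 dBu, so stage 3 doesn't engage; output 1 dBu.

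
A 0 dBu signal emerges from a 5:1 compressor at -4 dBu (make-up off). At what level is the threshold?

Input is 5 dB above T (since output overshoot × R = input overshoot: (-4 − T)·5 = 0 − T gives T = -5 dBu).
Check: -5 + (0 − (-5))/5 = -5 + 1 = -4 dBu. ✓

-5 dBu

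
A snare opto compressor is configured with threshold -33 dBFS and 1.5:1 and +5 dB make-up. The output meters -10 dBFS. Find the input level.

-6 dBFS

Remove make-up: -10 − 5 = -15 dBFS.
That's 18 dB above the -33 dBFS threshold.
Input overshoot = R × output overshoot = 27 dB → input = -33 + 27 = -6 dBFS.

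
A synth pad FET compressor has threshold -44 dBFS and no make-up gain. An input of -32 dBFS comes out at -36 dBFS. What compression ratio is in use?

1.5:1

Input overshoot = -32 − (-44) = 12 dB; output overshoot = -36 − (-44) = 8 dB.
Ratio = 12 / 8 = 1.5.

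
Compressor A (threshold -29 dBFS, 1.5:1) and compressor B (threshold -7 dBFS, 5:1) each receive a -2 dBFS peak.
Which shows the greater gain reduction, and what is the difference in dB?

A: 27 dB over, compressed to 18 dB over, so 9 dB of GR.
B: 5 dB over, compressed to 1 dB over, so 4 dB of GR.
Difference: 5 dB in favour of A.

A, by 5 dB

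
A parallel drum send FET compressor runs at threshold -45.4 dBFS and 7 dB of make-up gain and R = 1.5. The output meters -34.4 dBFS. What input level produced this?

-39.4 dBFS

Stripping the +7 dB make-up gives -41.4 dBFS at the gain stage.
The compressed level sits -41.4 − (-45.4) = 4 dB over threshold.
Undo the ratio: input overshoot = 4 × 1.5 = 6 dB, giving input = -39.4 dBFS.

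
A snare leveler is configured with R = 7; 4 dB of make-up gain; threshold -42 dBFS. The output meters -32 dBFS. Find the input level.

0 dBFS

Before make-up, the level was -32 − 4 = -36 dBFS.
That's 6 dB above the -42 dBFS threshold.
Undo the ratio: input overshoot = 6 × 7 = 42 dB, giving input = 0 dBFS.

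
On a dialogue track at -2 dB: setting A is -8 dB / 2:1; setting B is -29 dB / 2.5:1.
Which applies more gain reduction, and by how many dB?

A: 6 dB over, compressed to 3 dB over, so 3 dB of GR.
B: 27 dB over, compressed to 10.8 dB over, so 16.2 dB of GR.
B applies 13.2 dB more gain reduction.

B, by 13.2 dB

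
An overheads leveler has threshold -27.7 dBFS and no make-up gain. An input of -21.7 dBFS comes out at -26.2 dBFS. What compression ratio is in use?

4:1

Input overshoot = -21.7 − (-27.7) = 6 dB; output overshoot = -26.2 − (-27.7) = 1.5 dB.
Ratio = 6 / 1.5 = 4.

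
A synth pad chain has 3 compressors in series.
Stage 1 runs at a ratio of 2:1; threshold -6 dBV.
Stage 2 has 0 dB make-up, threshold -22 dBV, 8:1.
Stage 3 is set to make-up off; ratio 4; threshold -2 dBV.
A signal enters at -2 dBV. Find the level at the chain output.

-19.75 dBV

Stage 1: -2 dBV is 4 dB over -6 dBV; at 2:1 that becomes 2 dB over, giving -4 dBV.
Stage 2: -4 dBV is 18 dB over -22 dBV; at 8:1 that becomes 2.25 dB over, giving -19.75 dBV.
Stage 3: -19.75 dBV is at or below the -2 dBV threshold — no compression; output -19.75 dBV.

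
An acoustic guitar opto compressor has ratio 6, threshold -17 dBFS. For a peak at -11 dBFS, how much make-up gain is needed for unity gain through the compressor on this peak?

5 dB

Overshoot 6 dB → 6/6 = 1 dB after compression, so the compressed level is -17 + 1 = -16 dBFS.
Make-up = target − compressed = -11 − (-16) = 5 dB.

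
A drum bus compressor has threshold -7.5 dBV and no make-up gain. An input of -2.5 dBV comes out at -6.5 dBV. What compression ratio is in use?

Input overshoot = -2.5 − (-7.5) = 5 dB; output overshoot = -6.5 − (-7.5) = 1 dB.
Ratio = 5 / 1 = 5.

5:1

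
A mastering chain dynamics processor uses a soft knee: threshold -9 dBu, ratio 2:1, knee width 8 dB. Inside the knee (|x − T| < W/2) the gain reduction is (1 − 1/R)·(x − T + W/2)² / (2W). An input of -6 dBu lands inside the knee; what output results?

-7.53125 dBu

x − T + W/2 = -6 − (-9) + 4 = 7.
GR = (1 − 1/2) × 7² / 16 = 0.5 × 49 / 16 = 1.53125 dB.
Output = -6 − 1.53125 = -7.53125 dBu.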